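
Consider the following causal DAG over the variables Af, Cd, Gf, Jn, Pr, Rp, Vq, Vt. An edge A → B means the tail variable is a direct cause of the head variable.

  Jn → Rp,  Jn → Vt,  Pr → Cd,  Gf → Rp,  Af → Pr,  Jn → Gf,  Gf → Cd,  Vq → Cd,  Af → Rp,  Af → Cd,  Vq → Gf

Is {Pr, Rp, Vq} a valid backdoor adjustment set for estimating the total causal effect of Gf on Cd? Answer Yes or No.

No

Backdoor paths from Gf to Cd (paths whose first edge points into Gf):
  P1: Gf <- Jn -> Rp <- Af -> Pr -> Cd
  P2: Gf <- Jn -> Rp <- Af -> Cd
  P3: Gf <- Vq -> Cd
Condition 1 (no descendant of Gf in the set): FAILS — Rp is a descendant of Gf.
Condition 2 (every backdoor path blocked by {Pr, Rp, Vq}):
  P1: blocked at chain node Pr ∈ conditioning set.
  P2: open — collider(s) Rp are conditioned on (or have a conditioned descendant) and no non-collider on the path is in the set.
  P3: blocked at fork node Vq ∈ conditioning set.
{Pr, Rp, Vq} does not satisfy the backdoor criterion.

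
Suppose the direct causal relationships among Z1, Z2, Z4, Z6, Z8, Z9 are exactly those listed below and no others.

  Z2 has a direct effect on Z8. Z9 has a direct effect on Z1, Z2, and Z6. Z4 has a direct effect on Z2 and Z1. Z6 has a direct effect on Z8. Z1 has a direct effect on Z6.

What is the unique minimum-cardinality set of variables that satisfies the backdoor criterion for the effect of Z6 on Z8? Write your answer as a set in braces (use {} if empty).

Variables eligible for adjustment (non-descendants of Z6, excluding Z6 and Z8): {Z1, Z2, Z4, Z9}.
Backdoor paths from Z6 to Z8:
  P1: Z6 <- Z9 -> Z1 <- Z4 -> Z2 -> Z8
  P2: Z6 <- Z9 -> Z2 -> Z8
  P3: Z6 <- Z1 <- Z4 -> Z2 -> Z8
  P4: Z6 <- Z1 <- Z9 -> Z2 -> Z8
The empty set is not sufficient: P2 (Z6 <- Z9 -> Z2 -> Z8) has no collider blocking it and no conditioned non-collider, so it is open.
Try {Z2}:
  P1: blocked at collider Z1 (neither it nor any descendant is in the conditioning set).
  P2: blocked at chain node Z2 ∈ conditioning set.
  P3: blocked at chain node Z2 ∈ conditioning set.
  P4: blocked at chain node Z2 ∈ conditioning set.
{Z2} contains no descendant of Z6 and blocks every backdoor path.
No other singleton works — e.g. {Z4} leaves P2 open — so {Z2} is the unique smallest valid adjustment set.

{Z2}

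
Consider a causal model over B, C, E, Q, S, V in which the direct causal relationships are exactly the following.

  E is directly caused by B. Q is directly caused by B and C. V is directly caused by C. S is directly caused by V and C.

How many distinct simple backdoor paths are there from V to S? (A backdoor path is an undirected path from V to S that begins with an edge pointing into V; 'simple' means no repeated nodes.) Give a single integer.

1

A backdoor path from V to S is any simple undirected path whose first edge points into V (i.e. leaves V via a parent).
Parents of V: {C}.
Enumerating:
  P1: V <- C -> S
That exhausts the simple backdoor paths. Count: 1.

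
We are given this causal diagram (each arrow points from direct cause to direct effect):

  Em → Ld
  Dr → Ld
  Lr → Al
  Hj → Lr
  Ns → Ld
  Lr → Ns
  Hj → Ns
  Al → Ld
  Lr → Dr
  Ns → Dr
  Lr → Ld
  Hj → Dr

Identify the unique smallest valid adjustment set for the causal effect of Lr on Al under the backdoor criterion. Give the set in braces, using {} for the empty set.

{}

Variables eligible for adjustment (non-descendants of Lr, excluding Lr and Al): {Em, Hj}.
Backdoor paths from Lr to Al:
  P1: Lr <- Hj -> Ns -> Dr -> Ld <- Al
  P2: Lr <- Hj -> Ns -> Ld <- Al
  P3: Lr <- Hj -> Dr <- Ns -> Ld <- Al
  P4: Lr <- Hj -> Dr -> Ld <- Al
Each backdoor path contains an unconditioned collider, so every path is already blocked with the empty conditioning set:
  P1: blocked at collider Ld (neither it nor any descendant is in the conditioning set).
  P2: blocked at collider Ld (neither it nor any descendant is in the conditioning set).
  P3: blocked at collider Dr (neither it nor any descendant is in the conditioning set).
  P4: blocked at collider Ld (neither it nor any descendant is in the conditioning set).
The empty set is therefore the unique smallest valid set.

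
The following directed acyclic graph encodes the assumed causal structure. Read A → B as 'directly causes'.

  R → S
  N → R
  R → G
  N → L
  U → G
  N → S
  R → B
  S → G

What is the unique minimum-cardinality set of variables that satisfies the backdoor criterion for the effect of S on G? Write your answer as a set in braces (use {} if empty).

{R}

Variables eligible for adjustment (non-descendants of S, excluding S and G): {B, L, N, R, U}.
Backdoor paths from S to G:
  P1: S <- N -> R -> G
  P2: S <- R -> G
The empty set is not sufficient: P1 (S <- N -> R -> G) has no collider blocking it and no conditioned non-collider, so it is open.
Try {R}:
  P1: blocked at chain node R ∈ conditioning set.
  P2: blocked at fork node R ∈ conditioning set.
{R} contains no descendant of S and blocks every backdoor path.
No other singleton works — e.g. {N} leaves P2 open — so {R} is the unique smallest valid adjustment set.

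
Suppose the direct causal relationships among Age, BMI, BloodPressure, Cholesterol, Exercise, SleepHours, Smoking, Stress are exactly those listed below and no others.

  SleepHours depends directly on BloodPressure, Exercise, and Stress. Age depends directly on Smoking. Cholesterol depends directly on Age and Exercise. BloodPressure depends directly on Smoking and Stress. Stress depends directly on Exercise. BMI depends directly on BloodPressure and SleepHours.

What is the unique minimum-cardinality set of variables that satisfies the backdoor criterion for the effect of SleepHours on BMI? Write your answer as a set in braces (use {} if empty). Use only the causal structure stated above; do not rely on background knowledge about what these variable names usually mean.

{BloodPressure}

Variables eligible for adjustment (non-descendants of SleepHours, excluding SleepHours and BMI): {Age, BloodPressure, Cholesterol, Exercise, Smoking, Stress}.
Backdoor paths from SleepHours to BMI:
  P1: SleepHours <- Exercise -> Stress -> BloodPressure -> BMI
  P2: SleepHours <- Exercise -> Cholesterol <- Age <- Smoking -> BloodPressure -> BMI
  P3: SleepHours <- Stress <- Exercise -> Cholesterol <- Age <- Smoking -> BloodPressure -> BMI
  P4: SleepHours <- Stress -> BloodPressure -> BMI
  P5: SleepHours <- BloodPressure -> BMI
The empty set is not sufficient: P1 (SleepHours <- Exercise -> Stress -> BloodPressure -> BMI) has no collider blocking it and no conditioned non-collider, so it is open.
Try {BloodPressure}:
  P1: blocked at chain node BloodPressure ∈ conditioning set.
  P2: blocked at collider Cholesterol (neither it nor any descendant is in the conditioning set).
  P3: blocked at collider Cholesterol (neither it nor any descendant is in the conditioning set).
  P4: blocked at chain node BloodPressure ∈ conditioning set.
  P5: blocked at fork node BloodPressure ∈ conditioning set.
{BloodPressure} contains no descendant of SleepHours and blocks every backdoor path.
No other singleton works — e.g. {Exercise} leaves P4 open — so {BloodPressure} is the unique smallest valid adjustment set.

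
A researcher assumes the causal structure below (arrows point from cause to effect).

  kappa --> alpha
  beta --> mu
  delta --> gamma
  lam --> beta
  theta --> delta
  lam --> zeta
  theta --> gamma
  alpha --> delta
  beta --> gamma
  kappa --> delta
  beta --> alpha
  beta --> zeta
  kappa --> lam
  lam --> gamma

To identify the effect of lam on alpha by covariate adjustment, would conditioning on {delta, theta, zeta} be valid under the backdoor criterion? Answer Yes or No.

Backdoor paths from lam to alpha (paths whose first edge points into lam):
  P1: lam <- kappa -> alpha
  P2: lam <- kappa -> delta <- theta -> gamma <- beta -> alpha
  P3: lam <- kappa -> delta <- alpha
  P4: lam <- kappa -> delta -> gamma <- beta -> alpha
Condition 1 (no descendant of lam in the set): FAILS — delta and zeta are descendants of lam.
Condition 2 (every backdoor path blocked by {delta, theta, zeta}):
  P1: open — no interior node is in the conditioning set.
  P2: blocked at fork node theta ∈ conditioning set.
  P3: open — collider(s) delta are conditioned on (or have a conditioned descendant) and no non-collider on the path is in the set.
  P4: blocked at chain node delta ∈ conditioning set.
{delta, theta, zeta} does not satisfy the backdoor criterion.

No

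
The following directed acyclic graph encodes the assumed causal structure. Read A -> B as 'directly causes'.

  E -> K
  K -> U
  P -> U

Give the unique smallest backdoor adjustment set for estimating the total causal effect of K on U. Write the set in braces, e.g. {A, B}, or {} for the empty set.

{}

Variables eligible for adjustment (non-descendants of K, excluding K and U): {E, P}.
Backdoor paths from K to U:
  (none)
With no backdoor paths the empty set already satisfies the criterion, and it is trivially minimal.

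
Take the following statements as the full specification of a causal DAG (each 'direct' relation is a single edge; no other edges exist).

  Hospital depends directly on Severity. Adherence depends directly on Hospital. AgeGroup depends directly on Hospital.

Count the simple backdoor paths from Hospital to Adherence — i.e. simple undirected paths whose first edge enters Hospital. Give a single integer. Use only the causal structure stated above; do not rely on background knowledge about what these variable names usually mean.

0

A backdoor path from Hospital to Adherence is any simple undirected path whose first edge points into Hospital (i.e. leaves Hospital via a parent).
Parents of Hospital: {Severity}.
No simple path from any parent of Hospital reaches Adherence without revisiting Hospital, so there are no backdoor paths.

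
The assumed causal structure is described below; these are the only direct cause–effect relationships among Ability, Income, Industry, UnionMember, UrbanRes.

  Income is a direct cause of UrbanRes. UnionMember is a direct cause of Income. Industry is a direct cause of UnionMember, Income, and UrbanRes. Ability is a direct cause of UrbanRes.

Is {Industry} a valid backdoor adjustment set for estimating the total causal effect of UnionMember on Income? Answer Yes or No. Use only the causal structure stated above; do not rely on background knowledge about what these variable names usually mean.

Yes

Backdoor paths from UnionMember to Income (paths whose first edge points into UnionMember):
  P1: UnionMember <- Industry -> Income
  P2: UnionMember <- Industry -> UrbanRes <- Income
Condition 1 (no descendant of UnionMember in the set): holds — descendants of UnionMember are {Income, UrbanRes}; none are in {Industry}.
Condition 2 (every backdoor path blocked by {Industry}):
  P1: blocked at fork node Industry ∈ conditioning set.
  P2: blocked at fork node Industry ∈ conditioning set.
{Industry} satisfies the backdoor criterion.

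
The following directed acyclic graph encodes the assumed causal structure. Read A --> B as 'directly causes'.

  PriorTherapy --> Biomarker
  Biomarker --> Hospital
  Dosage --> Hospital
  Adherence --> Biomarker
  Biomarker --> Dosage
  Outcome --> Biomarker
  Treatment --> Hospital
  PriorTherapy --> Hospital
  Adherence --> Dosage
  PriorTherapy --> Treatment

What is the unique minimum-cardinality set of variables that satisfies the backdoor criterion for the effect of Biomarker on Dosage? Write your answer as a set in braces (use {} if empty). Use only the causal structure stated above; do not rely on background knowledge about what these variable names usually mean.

Variables eligible for adjustment (non-descendants of Biomarker, excluding Biomarker and Dosage): {Adherence, Outcome, PriorTherapy, Treatment}.
Backdoor paths from Biomarker to Dosage:
  P1: Biomarker <- PriorTherapy -> Treatment -> Hospital <- Dosage
  P2: Biomarker <- PriorTherapy -> Hospital <- Dosage
  P3: Biomarker <- Adherence -> Dosage
The empty set is not sufficient: P3 (Biomarker <- Adherence -> Dosage) has no collider blocking it and no conditioned non-collider, so it is open.
Try {Adherence}:
  P1: blocked at collider Hospital (neither it nor any descendant is in the conditioning set).
  P2: blocked at collider Hospital (neither it nor any descendant is in the conditioning set).
  P3: blocked at fork node Adherence ∈ conditioning set.
{Adherence} contains no descendant of Biomarker and blocks every backdoor path.
No other singleton works — e.g. {Outcome} leaves P3 open — so {Adherence} is the unique smallest valid adjustment set.

{Adherence}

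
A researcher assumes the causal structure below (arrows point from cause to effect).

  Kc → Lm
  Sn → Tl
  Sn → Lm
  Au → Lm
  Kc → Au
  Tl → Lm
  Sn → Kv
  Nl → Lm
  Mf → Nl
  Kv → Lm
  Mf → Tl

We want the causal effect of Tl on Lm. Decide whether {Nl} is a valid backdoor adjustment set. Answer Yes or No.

No

Backdoor paths from Tl to Lm (paths whose first edge points into Tl):
  P1: Tl <- Mf -> Nl -> Lm
  P2: Tl <- Sn -> Kv -> Lm
  P3: Tl <- Sn -> Lm
Condition 1 (no descendant of Tl in the set): holds — descendants of Tl are {Lm}; none are in {Nl}.
Condition 2 (every backdoor path blocked by {Nl}):
  P1: blocked at chain node Nl ∈ conditioning set.
  P2: open — no interior node is in the conditioning set.
  P3: open — no interior node is in the conditioning set.
{Nl} does not satisfy the backdoor criterion.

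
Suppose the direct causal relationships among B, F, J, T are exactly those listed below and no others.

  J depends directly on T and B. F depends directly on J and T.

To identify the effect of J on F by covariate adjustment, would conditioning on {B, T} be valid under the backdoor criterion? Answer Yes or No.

Backdoor paths from J to F (paths whose first edge points into J):
  P1: J <- T -> F
Condition 1 (no descendant of J in the set): holds — descendants of J are {F}; none are in {B, T}.
Condition 2 (every backdoor path blocked by {B, T}):
  P1: blocked at fork node T ∈ conditioning set.
{B, T} satisfies the backdoor criterion.

Yes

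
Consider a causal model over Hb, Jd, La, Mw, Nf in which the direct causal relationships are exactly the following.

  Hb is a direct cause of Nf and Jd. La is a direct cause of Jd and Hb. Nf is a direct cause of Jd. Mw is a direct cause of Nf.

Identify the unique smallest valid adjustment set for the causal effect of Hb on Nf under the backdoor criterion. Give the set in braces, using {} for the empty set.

Variables eligible for adjustment (non-descendants of Hb, excluding Hb and Nf): {La, Mw}.
Backdoor paths from Hb to Nf:
  P1: Hb <- La -> Jd <- Nf
Each backdoor path contains an unconditioned collider, so every path is already blocked with the empty conditioning set:
  P1: blocked at collider Jd (neither it nor any descendant is in the conditioning set).
The empty set is therefore the unique smallest valid set.

{}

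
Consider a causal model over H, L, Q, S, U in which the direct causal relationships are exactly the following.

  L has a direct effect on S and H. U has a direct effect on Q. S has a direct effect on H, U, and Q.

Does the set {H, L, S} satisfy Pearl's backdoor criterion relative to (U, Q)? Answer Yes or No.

Yes

Backdoor paths from U to Q (paths whose first edge points into U):
  P1: U <- S -> Q
Condition 1 (no descendant of U in the set): holds — descendants of U are {Q}; none are in {H, L, S}.
Condition 2 (every backdoor path blocked by {H, L, S}):
  P1: blocked at fork node S ∈ conditioning set.
{H, L, S} satisfies the backdoor criterion.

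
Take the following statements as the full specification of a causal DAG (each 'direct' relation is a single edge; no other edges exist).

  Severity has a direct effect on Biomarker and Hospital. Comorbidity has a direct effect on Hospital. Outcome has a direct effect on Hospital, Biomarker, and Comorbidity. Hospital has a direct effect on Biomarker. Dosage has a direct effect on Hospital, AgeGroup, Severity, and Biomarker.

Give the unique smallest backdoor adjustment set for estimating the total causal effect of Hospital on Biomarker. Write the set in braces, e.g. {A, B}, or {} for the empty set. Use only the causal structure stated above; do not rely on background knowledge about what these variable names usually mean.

Variables eligible for adjustment (non-descendants of Hospital, excluding Hospital and Biomarker): {AgeGroup, Comorbidity, Dosage, Outcome, Severity}.
Backdoor paths from Hospital to Biomarker:
  P1: Hospital <- Outcome -> Biomarker
  P2: Hospital <- Dosage -> Severity -> Biomarker
  P3: Hospital <- Dosage -> Biomarker
  P4: Hospital <- Severity <- Dosage -> Biomarker
  P5: Hospital <- Severity -> Biomarker
  P6: Hospital <- Comorbidity <- Outcome -> Biomarker
The empty set is not sufficient: P1 (Hospital <- Outcome -> Biomarker) has no collider blocking it and no conditioned non-collider, so it is open.
Try {Dosage, Outcome, Severity}:
  P1: blocked at fork node Outcome ∈ conditioning set.
  P2: blocked at fork node Dosage ∈ conditioning set.
  P3: blocked at fork node Dosage ∈ conditioning set.
  P4: blocked at chain node Severity ∈ conditioning set.
  P5: blocked at fork node Severity ∈ conditioning set.
  P6: blocked at fork node Outcome ∈ conditioning set.
{Dosage, Outcome, Severity} contains no descendant of Hospital and blocks every backdoor path.
Every element of {Dosage, Outcome, Severity} is needed (dropping Dosage leaves P3 open; dropping Outcome leaves P1 open; dropping Severity leaves P5 open), so no proper subset is valid.
Among all size-3 subsets of the eligible variables, only {Dosage, Outcome, Severity} blocks every backdoor path, so it is the unique smallest valid adjustment set.

{Dosage, Outcome, Severity}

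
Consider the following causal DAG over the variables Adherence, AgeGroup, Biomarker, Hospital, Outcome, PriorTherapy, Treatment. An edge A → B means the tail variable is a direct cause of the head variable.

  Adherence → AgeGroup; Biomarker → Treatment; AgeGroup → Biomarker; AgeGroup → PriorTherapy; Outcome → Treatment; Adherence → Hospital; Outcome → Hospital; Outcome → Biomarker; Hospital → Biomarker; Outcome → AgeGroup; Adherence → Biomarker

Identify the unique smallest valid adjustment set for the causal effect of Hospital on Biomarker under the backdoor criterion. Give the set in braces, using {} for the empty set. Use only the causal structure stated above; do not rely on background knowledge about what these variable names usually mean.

{Adherence, Outcome}

Variables eligible for adjustment (non-descendants of Hospital, excluding Hospital and Biomarker): {Adherence, AgeGroup, Outcome, PriorTherapy}.
Backdoor paths from Hospital to Biomarker:
  P1: Hospital <- Outcome -> AgeGroup <- Adherence -> Biomarker
  P2: Hospital <- Outcome -> AgeGroup -> Biomarker
  P3: Hospital <- Outcome -> Biomarker
  P4: Hospital <- Outcome -> Treatment <- Biomarker
  P5: Hospital <- Adherence -> AgeGroup <- Outcome -> Biomarker
  P6: Hospital <- Adherence -> AgeGroup <- Outcome -> Treatment <- Biomarker
  P7: Hospital <- Adherence -> AgeGroup -> Biomarker
  P8: Hospital <- Adherence -> Biomarker
The empty set is not sufficient: P2 (Hospital <- Outcome -> AgeGroup -> Biomarker) has no collider blocking it and no conditioned non-collider, so it is open.
Try {Adherence, Outcome}:
  P1: blocked at fork node Outcome ∈ conditioning set.
  P2: blocked at fork node Outcome ∈ conditioning set.
  P3: blocked at fork node Outcome ∈ conditioning set.
  P4: blocked at fork node Outcome ∈ conditioning set.
  P5: blocked at fork node Adherence ∈ conditioning set.
  P6: blocked at fork node Adherence ∈ conditioning set.
  P7: blocked at fork node Adherence ∈ conditioning set.
  P8: blocked at fork node Adherence ∈ conditioning set.
{Adherence, Outcome} contains no descendant of Hospital and blocks every backdoor path.
Every element of {Adherence, Outcome} is needed (dropping Adherence leaves P7 open; dropping Outcome leaves P2 open), so no proper subset is valid.
Among all size-2 subsets of the eligible variables, only {Adherence, Outcome} blocks every backdoor path, so it is the unique smallest valid adjustment set.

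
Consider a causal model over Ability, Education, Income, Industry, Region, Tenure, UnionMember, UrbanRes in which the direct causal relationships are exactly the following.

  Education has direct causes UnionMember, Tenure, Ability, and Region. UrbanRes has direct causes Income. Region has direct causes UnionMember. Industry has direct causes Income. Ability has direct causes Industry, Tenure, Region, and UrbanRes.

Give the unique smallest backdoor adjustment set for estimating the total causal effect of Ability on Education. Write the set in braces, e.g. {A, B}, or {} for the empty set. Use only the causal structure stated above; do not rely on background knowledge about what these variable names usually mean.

{Region, Tenure}

Variables eligible for adjustment (non-descendants of Ability, excluding Ability and Education): {Income, Industry, Region, Tenure, UnionMember, UrbanRes}.
Backdoor paths from Ability to Education:
  P1: Ability <- Tenure -> Education
  P2: Ability <- Region <- UnionMember -> Education
  P3: Ability <- Region -> Education
The empty set is not sufficient: P1 (Ability <- Tenure -> Education) has no collider blocking it and no conditioned non-collider, so it is open.
Try {Region, Tenure}:
  P1: blocked at fork node Tenure ∈ conditioning set.
  P2: blocked at chain node Region ∈ conditioning set.
  P3: blocked at fork node Region ∈ conditioning set.
{Region, Tenure} contains no descendant of Ability and blocks every backdoor path.
Every element of {Region, Tenure} is needed (dropping Region leaves P2 open; dropping Tenure leaves P1 open), so no proper subset is valid.
Among all size-2 subsets of the eligible variables, only {Region, Tenure} blocks every backdoor path, so it is the unique smallest valid adjustment set.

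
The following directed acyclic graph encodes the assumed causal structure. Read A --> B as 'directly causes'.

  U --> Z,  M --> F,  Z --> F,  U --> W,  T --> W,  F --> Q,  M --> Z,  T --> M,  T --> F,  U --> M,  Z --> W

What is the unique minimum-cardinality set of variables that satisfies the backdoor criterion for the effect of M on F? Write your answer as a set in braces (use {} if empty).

{T, U}

Variables eligible for adjustment (non-descendants of M, excluding M and F): {T, U}.
Backdoor paths from M to F:
  P1: M <- U -> Z -> F
  P2: M <- U -> Z -> W <- T -> F
  P3: M <- U -> W <- T -> F
  P4: M <- U -> W <- Z -> F
  P5: M <- T -> F
  P6: M <- T -> W <- U -> Z -> F
  P7: M <- T -> W <- Z -> F
The empty set is not sufficient: P1 (M <- U -> Z -> F) has no collider blocking it and no conditioned non-collider, so it is open.
Try {T, U}:
  P1: blocked at fork node U ∈ conditioning set.
  P2: blocked at fork node U ∈ conditioning set.
  P3: blocked at fork node U ∈ conditioning set.
  P4: blocked at fork node U ∈ conditioning set.
  P5: blocked at fork node T ∈ conditioning set.
  P6: blocked at fork node T ∈ conditioning set.
  P7: blocked at fork node T ∈ conditioning set.
{T, U} contains no descendant of M and blocks every backdoor path.
Every element of {T, U} is needed (dropping T leaves P5 open; dropping U leaves P1 open), so no proper subset is valid.
Among all size-2 subsets of the eligible variables, only {T, U} blocks every backdoor path, so it is the unique smallest valid adjustment set.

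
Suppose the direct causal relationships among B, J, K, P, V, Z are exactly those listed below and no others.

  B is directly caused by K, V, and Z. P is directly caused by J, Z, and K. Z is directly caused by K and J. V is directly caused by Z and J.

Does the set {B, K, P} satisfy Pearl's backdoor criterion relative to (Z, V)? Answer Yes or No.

Backdoor paths from Z to V (paths whose first edge points into Z):
  P1: Z <- K -> B <- V
  P2: Z <- K -> P <- J -> V
  P3: Z <- J -> V
  P4: Z <- J -> P <- K -> B <- V
Condition 1 (no descendant of Z in the set): FAILS — B and P are descendants of Z.
Condition 2 (every backdoor path blocked by {B, K, P}):
  P1: blocked at fork node K ∈ conditioning set.
  P2: blocked at fork node K ∈ conditioning set.
  P3: open — no interior node is in the conditioning set.
  P4: blocked at fork node K ∈ conditioning set.
{B, K, P} does not satisfy the backdoor criterion.

No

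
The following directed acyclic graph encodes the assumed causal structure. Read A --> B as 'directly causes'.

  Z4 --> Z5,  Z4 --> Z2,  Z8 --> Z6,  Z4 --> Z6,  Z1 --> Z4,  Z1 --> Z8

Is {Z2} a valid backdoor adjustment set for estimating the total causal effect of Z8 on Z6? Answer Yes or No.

No

Backdoor paths from Z8 to Z6 (paths whose first edge points into Z8):
  P1: Z8 <- Z1 -> Z4 -> Z6
Condition 1 (no descendant of Z8 in the set): holds — descendants of Z8 are {Z6}; none are in {Z2}.
Condition 2 (every backdoor path blocked by {Z2}):
  P1: open — no interior node is in the conditioning set.
{Z2} does not satisfy the backdoor criterion.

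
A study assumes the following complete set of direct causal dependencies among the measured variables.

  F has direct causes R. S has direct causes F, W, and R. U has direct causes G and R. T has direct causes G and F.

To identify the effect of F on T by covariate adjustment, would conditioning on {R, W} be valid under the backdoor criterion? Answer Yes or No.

Yes

Backdoor paths from F to T (paths whose first edge points into F):
  P1: F <- R -> U <- G -> T
Condition 1 (no descendant of F in the set): holds — descendants of F are {S, T}; none are in {R, W}.
Condition 2 (every backdoor path blocked by {R, W}):
  P1: blocked at fork node R ∈ conditioning set.
{R, W} satisfies the backdoor criterion.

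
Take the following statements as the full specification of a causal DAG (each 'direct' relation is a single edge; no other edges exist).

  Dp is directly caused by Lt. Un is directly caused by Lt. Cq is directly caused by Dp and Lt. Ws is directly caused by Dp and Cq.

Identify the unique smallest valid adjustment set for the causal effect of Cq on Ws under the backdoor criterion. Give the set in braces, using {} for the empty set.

Variables eligible for adjustment (non-descendants of Cq, excluding Cq and Ws): {Dp, Lt, Un}.
Backdoor paths from Cq to Ws:
  P1: Cq <- Lt -> Dp -> Ws
  P2: Cq <- Dp -> Ws
The empty set is not sufficient: P1 (Cq <- Lt -> Dp -> Ws) has no collider blocking it and no conditioned non-collider, so it is open.
Try {Dp}:
  P1: blocked at chain node Dp ∈ conditioning set.
  P2: blocked at fork node Dp ∈ conditioning set.
{Dp} contains no descendant of Cq and blocks every backdoor path.
No other singleton works — e.g. {Lt} leaves P2 open — so {Dp} is the unique smallest valid adjustment set.

{Dp}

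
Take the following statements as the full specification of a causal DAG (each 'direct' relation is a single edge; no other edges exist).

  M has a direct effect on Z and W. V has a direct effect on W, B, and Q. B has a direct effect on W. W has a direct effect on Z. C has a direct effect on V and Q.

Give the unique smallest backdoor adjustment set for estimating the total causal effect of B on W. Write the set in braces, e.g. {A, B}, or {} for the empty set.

Variables eligible for adjustment (non-descendants of B, excluding B and W): {C, M, Q, V}.
Backdoor paths from B to W:
  P1: B <- V -> W
The empty set is not sufficient: P1 (B <- V -> W) has no collider blocking it and no conditioned non-collider, so it is open.
Try {V}:
  P1: blocked at fork node V ∈ conditioning set.
{V} contains no descendant of B and blocks every backdoor path.
No other singleton works — e.g. {C} leaves P1 open — so {V} is the unique smallest valid adjustment set.

{V}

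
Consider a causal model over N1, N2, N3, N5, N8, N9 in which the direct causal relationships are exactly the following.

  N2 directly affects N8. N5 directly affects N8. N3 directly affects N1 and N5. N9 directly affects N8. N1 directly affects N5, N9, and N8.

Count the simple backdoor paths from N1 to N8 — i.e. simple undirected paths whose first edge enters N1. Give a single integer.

A backdoor path from N1 to N8 is any simple undirected path whose first edge points into N1 (i.e. leaves N1 via a parent).
Parents of N1: {N3}.
Enumerating:
  P1: N1 <- N3 -> N5 -> N8
That exhausts the simple backdoor paths. Count: 1.

1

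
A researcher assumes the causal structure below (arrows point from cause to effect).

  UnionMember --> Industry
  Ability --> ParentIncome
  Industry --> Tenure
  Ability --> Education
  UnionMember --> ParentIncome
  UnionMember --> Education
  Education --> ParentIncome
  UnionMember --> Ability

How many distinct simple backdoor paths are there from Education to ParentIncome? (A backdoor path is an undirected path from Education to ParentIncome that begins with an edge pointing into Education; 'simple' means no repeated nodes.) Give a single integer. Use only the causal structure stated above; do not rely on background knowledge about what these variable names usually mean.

A backdoor path from Education to ParentIncome is any simple undirected path whose first edge points into Education (i.e. leaves Education via a parent).
Parents of Education: {Ability, UnionMember}.
Enumerating:
  P1: Education <- UnionMember -> Ability -> ParentIncome
  P2: Education <- UnionMember -> ParentIncome
  P3: Education <- Ability <- UnionMember -> ParentIncome
  P4: Education <- Ability -> ParentIncome
That exhausts the simple backdoor paths. Count: 4.

4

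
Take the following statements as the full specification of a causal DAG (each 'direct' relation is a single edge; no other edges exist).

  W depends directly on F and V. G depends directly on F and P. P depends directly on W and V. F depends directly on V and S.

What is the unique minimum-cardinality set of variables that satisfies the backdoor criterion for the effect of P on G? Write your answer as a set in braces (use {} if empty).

{F}

Variables eligible for adjustment (non-descendants of P, excluding P and G): {F, S, V, W}.
Backdoor paths from P to G:
  P1: P <- V -> F -> G
  P2: P <- V -> W <- F -> G
  P3: P <- W <- V -> F -> G
  P4: P <- W <- F -> G
The empty set is not sufficient: P1 (P <- V -> F -> G) has no collider blocking it and no conditioned non-collider, so it is open.
Try {F}:
  P1: blocked at chain node F ∈ conditioning set.
  P2: blocked at collider W (neither it nor any descendant is in the conditioning set).
  P3: blocked at chain node F ∈ conditioning set.
  P4: blocked at fork node F ∈ conditioning set.
{F} contains no descendant of P and blocks every backdoor path.
No other singleton works — e.g. {S} leaves P1 open — so {F} is the unique smallest valid adjustment set.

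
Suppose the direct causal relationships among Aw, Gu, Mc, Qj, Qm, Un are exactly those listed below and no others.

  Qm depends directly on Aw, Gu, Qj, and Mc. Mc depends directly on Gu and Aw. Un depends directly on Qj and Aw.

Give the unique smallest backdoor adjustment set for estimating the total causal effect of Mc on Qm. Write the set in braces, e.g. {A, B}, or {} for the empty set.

{Aw, Gu}

Variables eligible for adjustment (non-descendants of Mc, excluding Mc and Qm): {Aw, Gu, Qj, Un}.
Backdoor paths from Mc to Qm:
  P1: Mc <- Aw -> Qm
  P2: Mc <- Aw -> Un <- Qj -> Qm
  P3: Mc <- Gu -> Qm
The empty set is not sufficient: P1 (Mc <- Aw -> Qm) has no collider blocking it and no conditioned non-collider, so it is open.
Try {Aw, Gu}:
  P1: blocked at fork node Aw ∈ conditioning set.
  P2: blocked at fork node Aw ∈ conditioning set.
  P3: blocked at fork node Gu ∈ conditioning set.
{Aw, Gu} contains no descendant of Mc and blocks every backdoor path.
Every element of {Aw, Gu} is needed (dropping Aw leaves P1 open; dropping Gu leaves P3 open), so no proper subset is valid.
Among all size-2 subsets of the eligible variables, only {Aw, Gu} blocks every backdoor path, so it is the unique smallest valid adjustment set.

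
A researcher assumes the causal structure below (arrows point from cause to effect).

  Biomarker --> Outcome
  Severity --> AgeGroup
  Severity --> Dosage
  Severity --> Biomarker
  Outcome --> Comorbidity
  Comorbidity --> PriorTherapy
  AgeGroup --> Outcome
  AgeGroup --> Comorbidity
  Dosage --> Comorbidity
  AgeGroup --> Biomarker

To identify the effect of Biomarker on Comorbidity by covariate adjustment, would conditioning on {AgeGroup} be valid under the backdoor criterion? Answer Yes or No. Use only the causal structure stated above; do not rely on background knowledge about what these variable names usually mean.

No

Backdoor paths from Biomarker to Comorbidity (paths whose first edge points into Biomarker):
  P1: Biomarker <- Severity -> AgeGroup -> Outcome -> Comorbidity
  P2: Biomarker <- Severity -> AgeGroup -> Comorbidity
  P3: Biomarker <- Severity -> Dosage -> Comorbidity
  P4: Biomarker <- AgeGroup <- Severity -> Dosage -> Comorbidity
  P5: Biomarker <- AgeGroup -> Outcome -> Comorbidity
  P6: Biomarker <- AgeGroup -> Comorbidity
Condition 1 (no descendant of Biomarker in the set): holds — descendants of Biomarker are {Comorbidity, Outcome, PriorTherapy}; none are in {AgeGroup}.
Condition 2 (every backdoor path blocked by {AgeGroup}):
  P1: blocked at chain node AgeGroup ∈ conditioning set.
  P2: blocked at chain node AgeGroup ∈ conditioning set.
  P3: open — no interior node is in the conditioning set.
  P4: blocked at chain node AgeGroup ∈ conditioning set.
  P5: blocked at fork node AgeGroup ∈ conditioning set.
  P6: blocked at fork node AgeGroup ∈ conditioning set.
{AgeGroup} does not satisfy the backdoor criterion.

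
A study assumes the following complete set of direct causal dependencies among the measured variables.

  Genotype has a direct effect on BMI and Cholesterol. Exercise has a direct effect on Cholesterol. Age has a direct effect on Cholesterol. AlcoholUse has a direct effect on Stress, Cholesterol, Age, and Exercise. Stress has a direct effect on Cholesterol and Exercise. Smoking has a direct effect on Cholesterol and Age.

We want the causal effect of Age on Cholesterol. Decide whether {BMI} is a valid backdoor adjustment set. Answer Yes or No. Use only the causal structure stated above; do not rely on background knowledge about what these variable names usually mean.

Backdoor paths from Age to Cholesterol (paths whose first edge points into Age):
  P1: Age <- AlcoholUse -> Stress -> Exercise -> Cholesterol
  P2: Age <- AlcoholUse -> Stress -> Cholesterol
  P3: Age <- AlcoholUse -> Exercise <- Stress -> Cholesterol
  P4: Age <- AlcoholUse -> Exercise -> Cholesterol
  P5: Age <- AlcoholUse -> Cholesterol
  P6: Age <- Smoking -> Cholesterol
Condition 1 (no descendant of Age in the set): holds — descendants of Age are {Cholesterol}; none are in {BMI}.
Condition 2 (every backdoor path blocked by {BMI}):
  P1: open — no interior node is in the conditioning set.
  P2: open — no interior node is in the conditioning set.
  P3: blocked at collider Exercise (neither it nor any descendant is in the conditioning set).
  P4: open — no interior node is in the conditioning set.
  P5: open — no interior node is in the conditioning set.
  P6: open — no interior node is in the conditioning set.
{BMI} does not satisfy the backdoor criterion.

No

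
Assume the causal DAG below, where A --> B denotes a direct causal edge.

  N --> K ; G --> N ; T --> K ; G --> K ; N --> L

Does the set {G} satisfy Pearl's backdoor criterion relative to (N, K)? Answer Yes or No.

Yes

Backdoor paths from N to K (paths whose first edge points into N):
  P1: N <- G -> K
Condition 1 (no descendant of N in the set): holds — descendants of N are {K, L}; none are in {G}.
Condition 2 (every backdoor path blocked by {G}):
  P1: blocked at fork node G ∈ conditioning set.
{G} satisfies the backdoor criterion.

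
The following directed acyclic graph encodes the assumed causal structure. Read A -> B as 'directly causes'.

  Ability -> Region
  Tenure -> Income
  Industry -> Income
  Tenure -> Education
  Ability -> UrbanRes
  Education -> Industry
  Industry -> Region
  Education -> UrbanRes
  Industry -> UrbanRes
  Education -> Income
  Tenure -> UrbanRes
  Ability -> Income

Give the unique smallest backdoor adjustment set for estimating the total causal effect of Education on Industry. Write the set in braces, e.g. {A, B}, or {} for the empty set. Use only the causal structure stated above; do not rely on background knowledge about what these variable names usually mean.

Variables eligible for adjustment (non-descendants of Education, excluding Education and Industry): {Ability, Tenure}.
Backdoor paths from Education to Industry:
  P1: Education <- Tenure -> Income <- Ability -> UrbanRes <- Industry
  P2: Education <- Tenure -> Income <- Ability -> Region <- Industry
  P3: Education <- Tenure -> Income <- Industry
  P4: Education <- Tenure -> UrbanRes <- Ability -> Income <- Industry
  P5: Education <- Tenure -> UrbanRes <- Ability -> Region <- Industry
  P6: Education <- Tenure -> UrbanRes <- Industry
Each backdoor path contains an unconditioned collider, so every path is already blocked with the empty conditioning set:
  P1: blocked at collider Income (neither it nor any descendant is in the conditioning set).
  P2: blocked at collider Income (neither it nor any descendant is in the conditioning set).
  P3: blocked at collider Income (neither it nor any descendant is in the conditioning set).
  P4: blocked at collider UrbanRes (neither it nor any descendant is in the conditioning set).
  P5: blocked at collider UrbanRes (neither it nor any descendant is in the conditioning set).
  P6: blocked at collider UrbanRes (neither it nor any descendant is in the conditioning set).
The empty set is therefore the unique smallest valid set.

{}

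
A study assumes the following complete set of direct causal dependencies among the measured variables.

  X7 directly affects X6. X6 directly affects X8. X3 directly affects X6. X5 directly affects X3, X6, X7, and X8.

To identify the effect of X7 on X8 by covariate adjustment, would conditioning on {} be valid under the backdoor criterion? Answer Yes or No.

No

Backdoor paths from X7 to X8 (paths whose first edge points into X7):
  P1: X7 <- X5 -> X3 -> X6 -> X8
  P2: X7 <- X5 -> X6 -> X8
  P3: X7 <- X5 -> X8
Condition 1 (no descendant of X7 in the set): holds — descendants of X7 are {X6, X8}; none are in {}.
Condition 2 (every backdoor path blocked by {}):
  P1: open — no interior node is in the conditioning set.
  P2: open — no interior node is in the conditioning set.
  P3: open — no interior node is in the conditioning set.
{} does not satisfy the backdoor criterion.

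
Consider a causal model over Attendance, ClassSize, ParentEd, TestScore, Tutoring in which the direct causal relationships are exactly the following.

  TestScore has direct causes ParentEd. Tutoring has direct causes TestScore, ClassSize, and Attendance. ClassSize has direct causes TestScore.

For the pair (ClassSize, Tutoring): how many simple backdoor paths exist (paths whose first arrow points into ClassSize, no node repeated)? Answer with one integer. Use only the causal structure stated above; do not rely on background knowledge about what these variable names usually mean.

1

A backdoor path from ClassSize to Tutoring is any simple undirected path whose first edge points into ClassSize (i.e. leaves ClassSize via a parent).
Parents of ClassSize: {TestScore}.
Enumerating:
  P1: ClassSize <- TestScore -> Tutoring
That exhausts the simple backdoor paths. Count: 1.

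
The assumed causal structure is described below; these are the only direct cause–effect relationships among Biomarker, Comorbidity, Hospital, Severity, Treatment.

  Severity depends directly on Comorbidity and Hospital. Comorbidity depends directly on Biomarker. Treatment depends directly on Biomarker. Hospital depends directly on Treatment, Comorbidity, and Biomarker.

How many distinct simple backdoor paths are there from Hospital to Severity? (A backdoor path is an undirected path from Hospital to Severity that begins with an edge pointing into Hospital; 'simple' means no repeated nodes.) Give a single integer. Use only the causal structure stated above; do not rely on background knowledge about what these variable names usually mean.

A backdoor path from Hospital to Severity is any simple undirected path whose first edge points into Hospital (i.e. leaves Hospital via a parent).
Parents of Hospital: {Biomarker, Comorbidity, Treatment}.
Enumerating:
  P1: Hospital <- Biomarker -> Comorbidity -> Severity
  P2: Hospital <- Comorbidity -> Severity
  P3: Hospital <- Treatment <- Biomarker -> Comorbidity -> Severity
That exhausts the simple backdoor paths. Count: 3.

3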